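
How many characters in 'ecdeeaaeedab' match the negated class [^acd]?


Negated class [^acd] matches any char NOT in {a, c, d}
Scanning 'ecdeeaaeedab':
  pos 0: 'e' -> MATCH
  pos 1: 'c' -> no (excluded)
  pos 2: 'd' -> no (excluded)
  pos 3: 'e' -> MATCH
  pos 4: 'e' -> MATCH
  pos 5: 'a' -> no (excluded)
  pos 6: 'a' -> no (excluded)
  pos 7: 'e' -> MATCH
  pos 8: 'e' -> MATCH
  pos 9: 'd' -> no (excluded)
  pos 10: 'a' -> no (excluded)
  pos 11: 'b' -> MATCH
Total matches: 6

6


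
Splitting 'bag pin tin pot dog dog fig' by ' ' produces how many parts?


Splitting by ' ' breaks the string at each occurrence of the separator.
Text: 'bag pin tin pot dog dog fig'
Parts after split:
  Part 1: 'bag'
  Part 2: 'pin'
  Part 3: 'tin'
  Part 4: 'pot'
  Part 5: 'dog'
  Part 6: 'dog'
  Part 7: 'fig'
Total parts: 7

7


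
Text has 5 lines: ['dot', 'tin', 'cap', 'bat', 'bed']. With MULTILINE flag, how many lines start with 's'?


With MULTILINE flag, ^ matches the start of each line.
Lines: ['dot', 'tin', 'cap', 'bat', 'bed']
Checking which lines start with 's':
  Line 1: 'dot' -> no
  Line 2: 'tin' -> no
  Line 3: 'cap' -> no
  Line 4: 'bat' -> no
  Line 5: 'bed' -> no
Matching lines: []
Count: 0

0


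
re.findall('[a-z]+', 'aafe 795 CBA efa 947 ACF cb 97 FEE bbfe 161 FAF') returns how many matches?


Pattern '[a-z]+' finds one or more lowercase letters.
Text: 'aafe 795 CBA efa 947 ACF cb 97 FEE bbfe 161 FAF'
Scanning for matches:
  Match 1: 'aafe'
  Match 2: 'efa'
  Match 3: 'cb'
  Match 4: 'bbfe'
Total matches: 4

4


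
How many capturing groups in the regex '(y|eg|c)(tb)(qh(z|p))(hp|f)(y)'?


To count capturing groups, count each '(' that starts a group.
Pattern: '(y|eg|c)(tb)(qh(z|p))(hp|f)(y)'
Walking through the pattern:
  Position 0: '(' -> group #1
  Position 8: '(' -> group #2
  Position 12: '(' -> group #3
  Position 15: '(' -> group #4
  Position 21: '(' -> group #5
  Position 27: '(' -> group #6
Total capturing groups: 6

6


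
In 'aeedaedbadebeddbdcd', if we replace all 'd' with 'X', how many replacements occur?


re.sub('d', 'X', text) replaces every occurrence of 'd' with 'X'.
Text: 'aeedaedbadebeddbdcd'
Scanning for 'd':
  pos 3: 'd' -> replacement #1
  pos 6: 'd' -> replacement #2
  pos 9: 'd' -> replacement #3
  pos 13: 'd' -> replacement #4
  pos 14: 'd' -> replacement #5
  pos 16: 'd' -> replacement #6
  pos 18: 'd' -> replacement #7
Total replacements: 7

7


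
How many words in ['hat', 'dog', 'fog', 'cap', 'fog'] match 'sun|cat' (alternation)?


Alternation 'sun|cat' matches either 'sun' or 'cat'.
Checking each word:
  'hat' -> no
  'dog' -> no
  'fog' -> no
  'cap' -> no
  'fog' -> no
Matches: []
Count: 0

0


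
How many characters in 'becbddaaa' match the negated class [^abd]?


Negated class [^abd] matches any char NOT in {a, b, d}
Scanning 'becbddaaa':
  pos 0: 'b' -> no (excluded)
  pos 1: 'e' -> MATCH
  pos 2: 'c' -> MATCH
  pos 3: 'b' -> no (excluded)
  pos 4: 'd' -> no (excluded)
  pos 5: 'd' -> no (excluded)
  pos 6: 'a' -> no (excluded)
  pos 7: 'a' -> no (excluded)
  pos 8: 'a' -> no (excluded)
Total matches: 2

2


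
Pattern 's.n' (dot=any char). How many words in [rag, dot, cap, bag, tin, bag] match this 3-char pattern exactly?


Pattern 's.n' means: starts with 's', any single char, ends with 'n'.
Checking each word (must be exactly 3 chars):
  'rag' (len=3): no
  'dot' (len=3): no
  'cap' (len=3): no
  'bag' (len=3): no
  'tin' (len=3): no
  'bag' (len=3): no
Matching words: []
Total: 0

0


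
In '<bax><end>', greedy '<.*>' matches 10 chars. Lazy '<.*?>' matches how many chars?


Greedy '<.*>' tries to match as MUCH as possible.
Lazy '<.*?>' tries to match as LITTLE as possible.

String: '<bax><end>'
Greedy '<.*>' starts at first '<' and extends to the LAST '>': '<bax><end>' (10 chars)
Lazy '<.*?>' starts at first '<' and stops at the FIRST '>': '<bax>' (5 chars)

5


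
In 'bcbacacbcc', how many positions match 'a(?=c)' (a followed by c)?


Lookahead 'a(?=c)' matches 'a' only when followed by 'c'.
String: 'bcbacacbcc'
Checking each position where char is 'a':
  pos 3: 'a' -> MATCH (next='c')
  pos 5: 'a' -> MATCH (next='c')
Matching positions: [3, 5]
Count: 2

2


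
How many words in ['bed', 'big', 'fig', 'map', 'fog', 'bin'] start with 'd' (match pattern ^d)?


Pattern ^d anchors to start of word. Check which words begin with 'd':
  'bed' -> no
  'big' -> no
  'fig' -> no
  'map' -> no
  'fog' -> no
  'bin' -> no
Matching words: []
Count: 0

0


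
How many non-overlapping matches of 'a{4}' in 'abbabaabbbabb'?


Pattern 'a{4}' matches exactly 4 consecutive a's (greedy, non-overlapping).
String: 'abbabaabbbabb'
Scanning for runs of a's:
  Run at pos 0: 'a' (length 1) -> 0 match(es)
  Run at pos 3: 'a' (length 1) -> 0 match(es)
  Run at pos 5: 'aa' (length 2) -> 0 match(es)
  Run at pos 10: 'a' (length 1) -> 0 match(es)
Matches found: []
Total: 0

0


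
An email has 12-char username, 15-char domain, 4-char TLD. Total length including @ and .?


An email address has format: username@domain.tld
Username length: 12
'@' character: 1
Domain length: 15
'.' character: 1
TLD length: 4
Total = 12 + 1 + 15 + 1 + 4 = 33

33


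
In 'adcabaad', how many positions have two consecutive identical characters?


Looking for consecutive identical characters in 'adcabaad':
  pos 0-1: 'a' vs 'd' -> different
  pos 1-2: 'd' vs 'c' -> different
  pos 2-3: 'c' vs 'a' -> different
  pos 3-4: 'a' vs 'b' -> different
  pos 4-5: 'b' vs 'a' -> different
  pos 5-6: 'a' vs 'a' -> MATCH ('aa')
  pos 6-7: 'a' vs 'd' -> different
Consecutive identical pairs: ['aa']
Count: 1

1


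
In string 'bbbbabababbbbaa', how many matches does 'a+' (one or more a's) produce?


Pattern 'a+' matches one or more consecutive a's.
String: 'bbbbabababbbbaa'
Scanning for runs of a:
  Match 1: 'a' (length 1)
  Match 2: 'a' (length 1)
  Match 3: 'a' (length 1)
  Match 4: 'aa' (length 2)
Total matches: 4

4


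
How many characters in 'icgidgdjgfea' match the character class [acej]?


Character class [acej] matches any of: {a, c, e, j}
Scanning string 'icgidgdjgfea' character by character:
  pos 0: 'i' -> no
  pos 1: 'c' -> MATCH
  pos 2: 'g' -> no
  pos 3: 'i' -> no
  pos 4: 'd' -> no
  pos 5: 'g' -> no
  pos 6: 'd' -> no
  pos 7: 'j' -> MATCH
  pos 8: 'g' -> no
  pos 9: 'f' -> no
  pos 10: 'e' -> MATCH
  pos 11: 'a' -> MATCH
Total matches: 4

4


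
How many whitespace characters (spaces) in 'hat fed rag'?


\s matches whitespace characters (spaces, tabs, etc.).
Text: 'hat fed rag'
This text has 3 words separated by spaces.
Number of spaces = number of words - 1 = 3 - 1 = 2

2


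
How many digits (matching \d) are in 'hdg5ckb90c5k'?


\d matches any digit 0-9.
Scanning 'hdg5ckb90c5k':
  pos 3: '5' -> DIGIT
  pos 7: '9' -> DIGIT
  pos 8: '0' -> DIGIT
  pos 10: '5' -> DIGIT
Digits found: ['5', '9', '0', '5']
Total: 4

4


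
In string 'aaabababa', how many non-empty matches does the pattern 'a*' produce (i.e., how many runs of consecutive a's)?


Pattern 'a*' matches zero or more a's. We want non-empty runs of consecutive a's.
String: 'aaabababa'
Walking through the string to find runs of a's:
  Run 1: positions 0-2 -> 'aaa'
  Run 2: positions 4-4 -> 'a'
  Run 3: positions 6-6 -> 'a'
  Run 4: positions 8-8 -> 'a'
Non-empty runs found: ['aaa', 'a', 'a', 'a']
Count: 4

4


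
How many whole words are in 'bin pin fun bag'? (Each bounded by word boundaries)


Word boundaries (\b) mark the start/end of each word.
Text: 'bin pin fun bag'
Splitting by whitespace:
  Word 1: 'bin'
  Word 2: 'pin'
  Word 3: 'fun'
  Word 4: 'bag'
Total whole words: 4

4


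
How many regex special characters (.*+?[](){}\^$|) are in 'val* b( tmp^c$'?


Regex special characters are: . * + ? [ ] ( ) { } \ ^ $ |
Scanning 'val* b( tmp^c$':
  pos 3: '*' -> SPECIAL
  pos 6: '(' -> SPECIAL
  pos 11: '^' -> SPECIAL
  pos 13: '$' -> SPECIAL
Special chars found: ['*', '(', '^', '$']
Total: 4

4


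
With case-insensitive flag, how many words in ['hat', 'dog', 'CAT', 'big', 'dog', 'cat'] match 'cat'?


Case-insensitive matching: compare each word's lowercase form to 'cat'.
  'hat' -> lower='hat' -> no
  'dog' -> lower='dog' -> no
  'CAT' -> lower='cat' -> MATCH
  'big' -> lower='big' -> no
  'dog' -> lower='dog' -> no
  'cat' -> lower='cat' -> MATCH
Matches: ['CAT', 'cat']
Count: 2

2


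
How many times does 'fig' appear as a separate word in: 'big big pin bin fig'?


Scanning each word for exact match 'fig':
  Word 1: 'big' -> no
  Word 2: 'big' -> no
  Word 3: 'pin' -> no
  Word 4: 'bin' -> no
  Word 5: 'fig' -> MATCH
Total matches: 1

1


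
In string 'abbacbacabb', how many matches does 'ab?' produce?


Pattern 'ab?' matches 'a' optionally followed by 'b'.
String: 'abbacbacabb'
Scanning left to right for 'a' then checking next char:
  Match 1: 'ab' (a followed by b)
  Match 2: 'a' (a not followed by b)
  Match 3: 'a' (a not followed by b)
  Match 4: 'ab' (a followed by b)
Total matches: 4

4


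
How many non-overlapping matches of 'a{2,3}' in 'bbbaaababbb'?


Pattern 'a{2,3}' matches between 2 and 3 consecutive a's (greedy).
String: 'bbbaaababbb'
Finding runs of a's and applying greedy matching:
  Run at pos 3: 'aaa' (length 3)
  Run at pos 7: 'a' (length 1)
Matches: ['aaa']
Count: 1

1


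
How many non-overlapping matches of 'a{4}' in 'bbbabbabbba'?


Pattern 'a{4}' matches exactly 4 consecutive a's (greedy, non-overlapping).
String: 'bbbabbabbba'
Scanning for runs of a's:
  Run at pos 3: 'a' (length 1) -> 0 match(es)
  Run at pos 6: 'a' (length 1) -> 0 match(es)
  Run at pos 10: 'a' (length 1) -> 0 match(es)
Matches found: []
Total: 0

0


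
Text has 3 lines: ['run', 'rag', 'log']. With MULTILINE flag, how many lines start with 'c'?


With MULTILINE flag, ^ matches the start of each line.
Lines: ['run', 'rag', 'log']
Checking which lines start with 'c':
  Line 1: 'run' -> no
  Line 2: 'rag' -> no
  Line 3: 'log' -> no
Matching lines: []
Count: 0

0


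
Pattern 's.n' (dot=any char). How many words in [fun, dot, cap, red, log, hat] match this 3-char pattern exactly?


Pattern 's.n' means: starts with 's', any single char, ends with 'n'.
Checking each word (must be exactly 3 chars):
  'fun' (len=3): no
  'dot' (len=3): no
  'cap' (len=3): no
  'red' (len=3): no
  'log' (len=3): no
  'hat' (len=3): no
Matching words: []
Total: 0

0


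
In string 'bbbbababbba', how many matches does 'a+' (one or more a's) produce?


Pattern 'a+' matches one or more consecutive a's.
String: 'bbbbababbba'
Scanning for runs of a:
  Match 1: 'a' (length 1)
  Match 2: 'a' (length 1)
  Match 3: 'a' (length 1)
Total matches: 3

3


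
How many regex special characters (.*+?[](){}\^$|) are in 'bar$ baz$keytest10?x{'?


Regex special characters are: . * + ? [ ] ( ) { } \ ^ $ |
Scanning 'bar$ baz$keytest10?x{':
  pos 3: '$' -> SPECIAL
  pos 8: '$' -> SPECIAL
  pos 18: '?' -> SPECIAL
  pos 20: '{' -> SPECIAL
Special chars found: ['$', '$', '?', '{']
Total: 4

4


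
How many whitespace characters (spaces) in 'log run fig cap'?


\s matches whitespace characters (spaces, tabs, etc.).
Text: 'log run fig cap'
This text has 4 words separated by spaces.
Number of spaces = number of words - 1 = 4 - 1 = 3

3


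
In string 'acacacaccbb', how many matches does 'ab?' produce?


Pattern 'ab?' matches 'a' optionally followed by 'b'.
String: 'acacacaccbb'
Scanning left to right for 'a' then checking next char:
  Match 1: 'a' (a not followed by b)
  Match 2: 'a' (a not followed by b)
  Match 3: 'a' (a not followed by b)
  Match 4: 'a' (a not followed by b)
Total matches: 4

4


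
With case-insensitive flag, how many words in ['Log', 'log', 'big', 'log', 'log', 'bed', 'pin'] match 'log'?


Case-insensitive matching: compare each word's lowercase form to 'log'.
  'Log' -> lower='log' -> MATCH
  'log' -> lower='log' -> MATCH
  'big' -> lower='big' -> no
  'log' -> lower='log' -> MATCH
  'log' -> lower='log' -> MATCH
  'bed' -> lower='bed' -> no
  'pin' -> lower='pin' -> no
Matches: ['Log', 'log', 'log', 'log']
Count: 4

4


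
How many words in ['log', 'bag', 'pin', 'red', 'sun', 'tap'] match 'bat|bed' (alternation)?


Alternation 'bat|bed' matches either 'bat' or 'bed'.
Checking each word:
  'log' -> no
  'bag' -> no
  'pin' -> no
  'red' -> no
  'sun' -> no
  'tap' -> no
Matches: []
Count: 0

0


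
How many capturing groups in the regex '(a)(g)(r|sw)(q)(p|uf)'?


To count capturing groups, count each '(' that starts a group.
Pattern: '(a)(g)(r|sw)(q)(p|uf)'
Walking through the pattern:
  Position 0: '(' -> group #1
  Position 3: '(' -> group #2
  Position 6: '(' -> group #3
  Position 12: '(' -> group #4
  Position 15: '(' -> group #5
Total capturing groups: 5

5


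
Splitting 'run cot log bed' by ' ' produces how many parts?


Splitting by ' ' breaks the string at each occurrence of the separator.
Text: 'run cot log bed'
Parts after split:
  Part 1: 'run'
  Part 2: 'cot'
  Part 3: 'log'
  Part 4: 'bed'
Total parts: 4

4


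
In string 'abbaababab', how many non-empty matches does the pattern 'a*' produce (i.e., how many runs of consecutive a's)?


Pattern 'a*' matches zero or more a's. We want non-empty runs of consecutive a's.
String: 'abbaababab'
Walking through the string to find runs of a's:
  Run 1: positions 0-0 -> 'a'
  Run 2: positions 3-4 -> 'aa'
  Run 3: positions 6-6 -> 'a'
  Run 4: positions 8-8 -> 'a'
Non-empty runs found: ['a', 'aa', 'a', 'a']
Count: 4

4


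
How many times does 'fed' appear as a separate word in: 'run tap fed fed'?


Scanning each word for exact match 'fed':
  Word 1: 'run' -> no
  Word 2: 'tap' -> no
  Word 3: 'fed' -> MATCH
  Word 4: 'fed' -> MATCH
Total matches: 2

2


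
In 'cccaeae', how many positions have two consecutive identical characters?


Looking for consecutive identical characters in 'cccaeae':
  pos 0-1: 'c' vs 'c' -> MATCH ('cc')
  pos 1-2: 'c' vs 'c' -> MATCH ('cc')
  pos 2-3: 'c' vs 'a' -> different
  pos 3-4: 'a' vs 'e' -> different
  pos 4-5: 'e' vs 'a' -> different
  pos 5-6: 'a' vs 'e' -> different
Consecutive identical pairs: ['cc', 'cc']
Count: 2

2


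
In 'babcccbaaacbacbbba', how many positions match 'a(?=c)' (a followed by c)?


Lookahead 'a(?=c)' matches 'a' only when followed by 'c'.
String: 'babcccbaaacbacbbba'
Checking each position where char is 'a':
  pos 1: 'a' -> no (next='b')
  pos 7: 'a' -> no (next='a')
  pos 8: 'a' -> no (next='a')
  pos 9: 'a' -> MATCH (next='c')
  pos 12: 'a' -> MATCH (next='c')
Matching positions: [9, 12]
Count: 2

2


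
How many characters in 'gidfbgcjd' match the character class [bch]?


Character class [bch] matches any of: {b, c, h}
Scanning string 'gidfbgcjd' character by character:
  pos 0: 'g' -> no
  pos 1: 'i' -> no
  pos 2: 'd' -> no
  pos 3: 'f' -> no
  pos 4: 'b' -> MATCH
  pos 5: 'g' -> no
  pos 6: 'c' -> MATCH
  pos 7: 'j' -> no
  pos 8: 'd' -> no
Total matches: 2

2


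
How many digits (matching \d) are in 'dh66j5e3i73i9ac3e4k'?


\d matches any digit 0-9.
Scanning 'dh66j5e3i73i9ac3e4k':
  pos 2: '6' -> DIGIT
  pos 3: '6' -> DIGIT
  pos 5: '5' -> DIGIT
  pos 7: '3' -> DIGIT
  pos 9: '7' -> DIGIT
  pos 10: '3' -> DIGIT
  pos 12: '9' -> DIGIT
  pos 15: '3' -> DIGIT
  pos 17: '4' -> DIGIT
Digits found: ['6', '6', '5', '3', '7', '3', '9', '3', '4']
Total: 9

9


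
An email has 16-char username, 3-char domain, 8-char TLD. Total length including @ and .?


An email address has format: username@domain.tld
Username length: 16
'@' character: 1
Domain length: 3
'.' character: 1
TLD length: 8
Total = 16 + 1 + 3 + 1 + 8 = 29

29


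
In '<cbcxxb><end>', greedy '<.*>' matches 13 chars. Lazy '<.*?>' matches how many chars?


Greedy '<.*>' tries to match as MUCH as possible.
Lazy '<.*?>' tries to match as LITTLE as possible.

String: '<cbcxxb><end>'
Greedy '<.*>' starts at first '<' and extends to the LAST '>': '<cbcxxb><end>' (13 chars)
Lazy '<.*?>' starts at first '<' and stops at the FIRST '>': '<cbcxxb>' (8 chars)

8


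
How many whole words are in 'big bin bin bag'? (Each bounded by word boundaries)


Word boundaries (\b) mark the start/end of each word.
Text: 'big bin bin bag'
Splitting by whitespace:
  Word 1: 'big'
  Word 2: 'bin'
  Word 3: 'bin'
  Word 4: 'bag'
Total whole words: 4

4


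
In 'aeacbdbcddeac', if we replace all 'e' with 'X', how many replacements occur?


re.sub('e', 'X', text) replaces every occurrence of 'e' with 'X'.
Text: 'aeacbdbcddeac'
Scanning for 'e':
  pos 1: 'e' -> replacement #1
  pos 10: 'e' -> replacement #2
Total replacements: 2

2


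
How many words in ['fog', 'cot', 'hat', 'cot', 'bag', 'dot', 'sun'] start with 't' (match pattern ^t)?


Pattern ^t anchors to start of word. Check which words begin with 't':
  'fog' -> no
  'cot' -> no
  'hat' -> no
  'cot' -> no
  'bag' -> no
  'dot' -> no
  'sun' -> no
Matching words: []
Count: 0

0


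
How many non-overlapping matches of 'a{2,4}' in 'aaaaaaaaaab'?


Pattern 'a{2,4}' matches between 2 and 4 consecutive a's (greedy).
String: 'aaaaaaaaaab'
Finding runs of a's and applying greedy matching:
  Run at pos 0: 'aaaaaaaaaa' (length 10)
Matches: ['aaaa', 'aaaa', 'aa']
Count: 3

3


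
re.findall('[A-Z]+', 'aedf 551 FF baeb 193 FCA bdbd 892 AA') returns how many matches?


Pattern '[A-Z]+' finds one or more uppercase letters.
Text: 'aedf 551 FF baeb 193 FCA bdbd 892 AA'
Scanning for matches:
  Match 1: 'FF'
  Match 2: 'FCA'
  Match 3: 'AA'
Total matches: 3

3


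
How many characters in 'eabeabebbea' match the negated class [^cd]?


Negated class [^cd] matches any char NOT in {c, d}
Scanning 'eabeabebbea':
  pos 0: 'e' -> MATCH
  pos 1: 'a' -> MATCH
  pos 2: 'b' -> MATCH
  pos 3: 'e' -> MATCH
  pos 4: 'a' -> MATCH
  pos 5: 'b' -> MATCH
  pos 6: 'e' -> MATCH
  pos 7: 'b' -> MATCH
  pos 8: 'b' -> MATCH
  pos 9: 'e' -> MATCH
  pos 10: 'a' -> MATCH
Total matches: 11

11


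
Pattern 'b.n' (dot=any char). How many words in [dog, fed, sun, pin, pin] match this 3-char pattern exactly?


Pattern 'b.n' means: starts with 'b', any single char, ends with 'n'.
Checking each word (must be exactly 3 chars):
  'dog' (len=3): no
  'fed' (len=3): no
  'sun' (len=3): no
  'pin' (len=3): no
  'pin' (len=3): no
Matching words: []
Total: 0

0


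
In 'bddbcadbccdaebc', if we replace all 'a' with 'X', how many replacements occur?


re.sub('a', 'X', text) replaces every occurrence of 'a' with 'X'.
Text: 'bddbcadbccdaebc'
Scanning for 'a':
  pos 5: 'a' -> replacement #1
  pos 11: 'a' -> replacement #2
Total replacements: 2

2


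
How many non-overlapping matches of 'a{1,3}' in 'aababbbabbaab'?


Pattern 'a{1,3}' matches between 1 and 3 consecutive a's (greedy).
String: 'aababbbabbaab'
Finding runs of a's and applying greedy matching:
  Run at pos 0: 'aa' (length 2)
  Run at pos 3: 'a' (length 1)
  Run at pos 7: 'a' (length 1)
  Run at pos 10: 'aa' (length 2)
Matches: ['aa', 'a', 'a', 'aa']
Count: 4

4


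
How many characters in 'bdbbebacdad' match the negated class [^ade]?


Negated class [^ade] matches any char NOT in {a, d, e}
Scanning 'bdbbebacdad':
  pos 0: 'b' -> MATCH
  pos 1: 'd' -> no (excluded)
  pos 2: 'b' -> MATCH
  pos 3: 'b' -> MATCH
  pos 4: 'e' -> no (excluded)
  pos 5: 'b' -> MATCH
  pos 6: 'a' -> no (excluded)
  pos 7: 'c' -> MATCH
  pos 8: 'd' -> no (excluded)
  pos 9: 'a' -> no (excluded)
  pos 10: 'd' -> no (excluded)
Total matches: 5

5


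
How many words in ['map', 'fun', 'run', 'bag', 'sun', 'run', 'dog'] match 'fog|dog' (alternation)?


Alternation 'fog|dog' matches either 'fog' or 'dog'.
Checking each word:
  'map' -> no
  'fun' -> no
  'run' -> no
  'bag' -> no
  'sun' -> no
  'run' -> no
  'dog' -> MATCH
Matches: ['dog']
Count: 1

1


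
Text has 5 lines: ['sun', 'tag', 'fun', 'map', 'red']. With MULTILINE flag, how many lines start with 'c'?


With MULTILINE flag, ^ matches the start of each line.
Lines: ['sun', 'tag', 'fun', 'map', 'red']
Checking which lines start with 'c':
  Line 1: 'sun' -> no
  Line 2: 'tag' -> no
  Line 3: 'fun' -> no
  Line 4: 'map' -> no
  Line 5: 'red' -> no
Matching lines: []
Count: 0

0


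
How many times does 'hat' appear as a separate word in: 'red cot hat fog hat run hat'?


Scanning each word for exact match 'hat':
  Word 1: 'red' -> no
  Word 2: 'cot' -> no
  Word 3: 'hat' -> MATCH
  Word 4: 'fog' -> no
  Word 5: 'hat' -> MATCH
  Word 6: 'run' -> no
  Word 7: 'hat' -> MATCH
Total matches: 3

3


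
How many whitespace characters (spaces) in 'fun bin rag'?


\s matches whitespace characters (spaces, tabs, etc.).
Text: 'fun bin rag'
This text has 3 words separated by spaces.
Number of spaces = number of words - 1 = 3 - 1 = 2

2


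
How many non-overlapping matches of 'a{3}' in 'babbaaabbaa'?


Pattern 'a{3}' matches exactly 3 consecutive a's (greedy, non-overlapping).
String: 'babbaaabbaa'
Scanning for runs of a's:
  Run at pos 1: 'a' (length 1) -> 0 match(es)
  Run at pos 4: 'aaa' (length 3) -> 1 match(es)
  Run at pos 9: 'aa' (length 2) -> 0 match(es)
Matches found: ['aaa']
Total: 1

1


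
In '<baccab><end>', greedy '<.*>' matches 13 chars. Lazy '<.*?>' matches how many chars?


Greedy '<.*>' tries to match as MUCH as possible.
Lazy '<.*?>' tries to match as LITTLE as possible.

String: '<baccab><end>'
Greedy '<.*>' starts at first '<' and extends to the LAST '>': '<baccab><end>' (13 chars)
Lazy '<.*?>' starts at first '<' and stops at the FIRST '>': '<baccab>' (8 chars)

8


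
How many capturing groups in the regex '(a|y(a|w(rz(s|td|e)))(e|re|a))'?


To count capturing groups, count each '(' that starts a group.
Pattern: '(a|y(a|w(rz(s|td|e)))(e|re|a))'
Walking through the pattern:
  Position 0: '(' -> group #1
  Position 4: '(' -> group #2
  Position 8: '(' -> group #3
  Position 11: '(' -> group #4
  Position 21: '(' -> group #5
Total capturing groups: 5

5


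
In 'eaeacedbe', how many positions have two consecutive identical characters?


Looking for consecutive identical characters in 'eaeacedbe':
  pos 0-1: 'e' vs 'a' -> different
  pos 1-2: 'a' vs 'e' -> different
  pos 2-3: 'e' vs 'a' -> different
  pos 3-4: 'a' vs 'c' -> different
  pos 4-5: 'c' vs 'e' -> different
  pos 5-6: 'e' vs 'd' -> different
  pos 6-7: 'd' vs 'b' -> different
  pos 7-8: 'b' vs 'e' -> different
Consecutive identical pairs: []
Count: 0

0


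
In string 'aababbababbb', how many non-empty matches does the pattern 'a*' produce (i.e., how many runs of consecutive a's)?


Pattern 'a*' matches zero or more a's. We want non-empty runs of consecutive a's.
String: 'aababbababbb'
Walking through the string to find runs of a's:
  Run 1: positions 0-1 -> 'aa'
  Run 2: positions 3-3 -> 'a'
  Run 3: positions 6-6 -> 'a'
  Run 4: positions 8-8 -> 'a'
Non-empty runs found: ['aa', 'a', 'a', 'a']
Count: 4

4


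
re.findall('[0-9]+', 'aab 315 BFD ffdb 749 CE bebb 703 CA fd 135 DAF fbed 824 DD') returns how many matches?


Pattern '[0-9]+' finds one or more digits.
Text: 'aab 315 BFD ffdb 749 CE bebb 703 CA fd 135 DAF fbed 824 DD'
Scanning for matches:
  Match 1: '315'
  Match 2: '749'
  Match 3: '703'
  Match 4: '135'
  Match 5: '824'
Total matches: 5

5


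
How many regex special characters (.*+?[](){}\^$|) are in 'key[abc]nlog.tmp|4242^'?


Regex special characters are: . * + ? [ ] ( ) { } \ ^ $ |
Scanning 'key[abc]nlog.tmp|4242^':
  pos 3: '[' -> SPECIAL
  pos 7: ']' -> SPECIAL
  pos 12: '.' -> SPECIAL
  pos 16: '|' -> SPECIAL
  pos 21: '^' -> SPECIAL
Special chars found: ['[', ']', '.', '|', '^']
Total: 5

5


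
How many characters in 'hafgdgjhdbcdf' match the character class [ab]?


Character class [ab] matches any of: {a, b}
Scanning string 'hafgdgjhdbcdf' character by character:
  pos 0: 'h' -> no
  pos 1: 'a' -> MATCH
  pos 2: 'f' -> no
  pos 3: 'g' -> no
  pos 4: 'd' -> no
  pos 5: 'g' -> no
  pos 6: 'j' -> no
  pos 7: 'h' -> no
  pos 8: 'd' -> no
  pos 9: 'b' -> MATCH
  pos 10: 'c' -> no
  pos 11: 'd' -> no
  pos 12: 'f' -> no
Total matches: 2

2


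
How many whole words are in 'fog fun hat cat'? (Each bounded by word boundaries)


Word boundaries (\b) mark the start/end of each word.
Text: 'fog fun hat cat'
Splitting by whitespace:
  Word 1: 'fog'
  Word 2: 'fun'
  Word 3: 'hat'
  Word 4: 'cat'
Total whole words: 4

4


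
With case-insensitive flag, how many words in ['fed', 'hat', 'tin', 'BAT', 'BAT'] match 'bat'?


Case-insensitive matching: compare each word's lowercase form to 'bat'.
  'fed' -> lower='fed' -> no
  'hat' -> lower='hat' -> no
  'tin' -> lower='tin' -> no
  'BAT' -> lower='bat' -> MATCH
  'BAT' -> lower='bat' -> MATCH
Matches: ['BAT', 'BAT']
Count: 2

2


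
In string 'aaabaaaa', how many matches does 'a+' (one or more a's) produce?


Pattern 'a+' matches one or more consecutive a's.
String: 'aaabaaaa'
Scanning for runs of a:
  Match 1: 'aaa' (length 3)
  Match 2: 'aaaa' (length 4)
Total matches: 2

2


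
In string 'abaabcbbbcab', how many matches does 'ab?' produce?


Pattern 'ab?' matches 'a' optionally followed by 'b'.
String: 'abaabcbbbcab'
Scanning left to right for 'a' then checking next char:
  Match 1: 'ab' (a followed by b)
  Match 2: 'a' (a not followed by b)
  Match 3: 'ab' (a followed by b)
  Match 4: 'ab' (a followed by b)
Total matches: 4

4


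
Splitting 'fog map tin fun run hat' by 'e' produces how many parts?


Splitting by 'e' breaks the string at each occurrence of the separator.
Text: 'fog map tin fun run hat'
Parts after split:
  Part 1: 'fog map tin fun run hat'
Total parts: 1

1


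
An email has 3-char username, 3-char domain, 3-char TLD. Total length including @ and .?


An email address has format: username@domain.tld
Username length: 3
'@' character: 1
Domain length: 3
'.' character: 1
TLD length: 3
Total = 3 + 1 + 3 + 1 + 3 = 11

11


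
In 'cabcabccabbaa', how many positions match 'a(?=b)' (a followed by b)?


Lookahead 'a(?=b)' matches 'a' only when followed by 'b'.
String: 'cabcabccabbaa'
Checking each position where char is 'a':
  pos 1: 'a' -> MATCH (next='b')
  pos 4: 'a' -> MATCH (next='b')
  pos 8: 'a' -> MATCH (next='b')
  pos 11: 'a' -> no (next='a')
Matching positions: [1, 4, 8]
Count: 3

3


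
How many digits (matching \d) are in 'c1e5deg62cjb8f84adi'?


\d matches any digit 0-9.
Scanning 'c1e5deg62cjb8f84adi':
  pos 1: '1' -> DIGIT
  pos 3: '5' -> DIGIT
  pos 7: '6' -> DIGIT
  pos 8: '2' -> DIGIT
  pos 12: '8' -> DIGIT
  pos 14: '8' -> DIGIT
  pos 15: '4' -> DIGIT
Digits found: ['1', '5', '6', '2', '8', '8', '4']
Total: 7

7


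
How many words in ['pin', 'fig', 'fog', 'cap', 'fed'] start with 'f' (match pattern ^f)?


Pattern ^f anchors to start of word. Check which words begin with 'f':
  'pin' -> no
  'fig' -> MATCH (starts with 'f')
  'fog' -> MATCH (starts with 'f')
  'cap' -> no
  'fed' -> MATCH (starts with 'f')
Matching words: ['fig', 'fog', 'fed']
Count: 3

3


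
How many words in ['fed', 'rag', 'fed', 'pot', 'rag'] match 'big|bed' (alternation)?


Alternation 'big|bed' matches either 'big' or 'bed'.
Checking each word:
  'fed' -> no
  'rag' -> no
  'fed' -> no
  'pot' -> no
  'rag' -> no
Matches: []
Count: 0

0


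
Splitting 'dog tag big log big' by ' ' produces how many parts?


Splitting by ' ' breaks the string at each occurrence of the separator.
Text: 'dog tag big log big'
Parts after split:
  Part 1: 'dog'
  Part 2: 'tag'
  Part 3: 'big'
  Part 4: 'log'
  Part 5: 'big'
Total parts: 5

5


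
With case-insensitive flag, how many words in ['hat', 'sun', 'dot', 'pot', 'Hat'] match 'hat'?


Case-insensitive matching: compare each word's lowercase form to 'hat'.
  'hat' -> lower='hat' -> MATCH
  'sun' -> lower='sun' -> no
  'dot' -> lower='dot' -> no
  'pot' -> lower='pot' -> no
  'Hat' -> lower='hat' -> MATCH
Matches: ['hat', 'Hat']
Count: 2

2


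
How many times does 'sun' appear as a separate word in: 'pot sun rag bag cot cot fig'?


Scanning each word for exact match 'sun':
  Word 1: 'pot' -> no
  Word 2: 'sun' -> MATCH
  Word 3: 'rag' -> no
  Word 4: 'bag' -> no
  Word 5: 'cot' -> no
  Word 6: 'cot' -> no
  Word 7: 'fig' -> no
Total matches: 1

1


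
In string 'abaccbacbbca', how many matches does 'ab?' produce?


Pattern 'ab?' matches 'a' optionally followed by 'b'.
String: 'abaccbacbbca'
Scanning left to right for 'a' then checking next char:
  Match 1: 'ab' (a followed by b)
  Match 2: 'a' (a not followed by b)
  Match 3: 'a' (a not followed by b)
  Match 4: 'a' (a not followed by b)
Total matches: 4

4


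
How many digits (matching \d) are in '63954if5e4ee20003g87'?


\d matches any digit 0-9.
Scanning '63954if5e4ee20003g87':
  pos 0: '6' -> DIGIT
  pos 1: '3' -> DIGIT
  pos 2: '9' -> DIGIT
  pos 3: '5' -> DIGIT
  pos 4: '4' -> DIGIT
  pos 7: '5' -> DIGIT
  pos 9: '4' -> DIGIT
  pos 12: '2' -> DIGIT
  pos 13: '0' -> DIGIT
  pos 14: '0' -> DIGIT
  pos 15: '0' -> DIGIT
  pos 16: '3' -> DIGIT
  pos 18: '8' -> DIGIT
  pos 19: '7' -> DIGIT
Digits found: ['6', '3', '9', '5', '4', '5', '4', '2', '0', '0', '0', '3', '8', '7']
Total: 14

14


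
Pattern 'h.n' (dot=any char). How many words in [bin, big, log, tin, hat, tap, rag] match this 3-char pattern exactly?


Pattern 'h.n' means: starts with 'h', any single char, ends with 'n'.
Checking each word (must be exactly 3 chars):
  'bin' (len=3): no
  'big' (len=3): no
  'log' (len=3): no
  'tin' (len=3): no
  'hat' (len=3): no
  'tap' (len=3): no
  'rag' (len=3): no
Matching words: []
Total: 0

0


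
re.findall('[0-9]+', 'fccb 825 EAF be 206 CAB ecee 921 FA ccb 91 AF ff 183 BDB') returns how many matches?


Pattern '[0-9]+' finds one or more digits.
Text: 'fccb 825 EAF be 206 CAB ecee 921 FA ccb 91 AF ff 183 BDB'
Scanning for matches:
  Match 1: '825'
  Match 2: '206'
  Match 3: '921'
  Match 4: '91'
  Match 5: '183'
Total matches: 5

5


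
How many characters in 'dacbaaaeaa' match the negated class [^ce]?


Negated class [^ce] matches any char NOT in {c, e}
Scanning 'dacbaaaeaa':
  pos 0: 'd' -> MATCH
  pos 1: 'a' -> MATCH
  pos 2: 'c' -> no (excluded)
  pos 3: 'b' -> MATCH
  pos 4: 'a' -> MATCH
  pos 5: 'a' -> MATCH
  pos 6: 'a' -> MATCH
  pos 7: 'e' -> no (excluded)
  pos 8: 'a' -> MATCH
  pos 9: 'a' -> MATCH
Total matches: 8

8


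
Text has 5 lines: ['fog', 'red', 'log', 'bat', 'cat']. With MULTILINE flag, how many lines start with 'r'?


With MULTILINE flag, ^ matches the start of each line.
Lines: ['fog', 'red', 'log', 'bat', 'cat']
Checking which lines start with 'r':
  Line 1: 'fog' -> no
  Line 2: 'red' -> MATCH
  Line 3: 'log' -> no
  Line 4: 'bat' -> no
  Line 5: 'cat' -> no
Matching lines: ['red']
Count: 1

1


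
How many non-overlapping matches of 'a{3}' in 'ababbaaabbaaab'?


Pattern 'a{3}' matches exactly 3 consecutive a's (greedy, non-overlapping).
String: 'ababbaaabbaaab'
Scanning for runs of a's:
  Run at pos 0: 'a' (length 1) -> 0 match(es)
  Run at pos 2: 'a' (length 1) -> 0 match(es)
  Run at pos 5: 'aaa' (length 3) -> 1 match(es)
  Run at pos 10: 'aaa' (length 3) -> 1 match(es)
Matches found: ['aaa', 'aaa']
Total: 2

2


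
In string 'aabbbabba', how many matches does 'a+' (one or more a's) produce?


Pattern 'a+' matches one or more consecutive a's.
String: 'aabbbabba'
Scanning for runs of a:
  Match 1: 'aa' (length 2)
  Match 2: 'a' (length 1)
  Match 3: 'a' (length 1)
Total matches: 3

3


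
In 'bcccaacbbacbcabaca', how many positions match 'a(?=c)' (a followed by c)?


Lookahead 'a(?=c)' matches 'a' only when followed by 'c'.
String: 'bcccaacbbacbcabaca'
Checking each position where char is 'a':
  pos 4: 'a' -> no (next='a')
  pos 5: 'a' -> MATCH (next='c')
  pos 9: 'a' -> MATCH (next='c')
  pos 13: 'a' -> no (next='b')
  pos 15: 'a' -> MATCH (next='c')
Matching positions: [5, 9, 15]
Count: 3

3


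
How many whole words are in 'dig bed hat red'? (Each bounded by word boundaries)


Word boundaries (\b) mark the start/end of each word.
Text: 'dig bed hat red'
Splitting by whitespace:
  Word 1: 'dig'
  Word 2: 'bed'
  Word 3: 'hat'
  Word 4: 'red'
Total whole words: 4

4


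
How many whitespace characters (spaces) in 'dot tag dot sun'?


\s matches whitespace characters (spaces, tabs, etc.).
Text: 'dot tag dot sun'
This text has 4 words separated by spaces.
Number of spaces = number of words - 1 = 4 - 1 = 3

3


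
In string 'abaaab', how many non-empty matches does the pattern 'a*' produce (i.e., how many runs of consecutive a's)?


Pattern 'a*' matches zero or more a's. We want non-empty runs of consecutive a's.
String: 'abaaab'
Walking through the string to find runs of a's:
  Run 1: positions 0-0 -> 'a'
  Run 2: positions 2-4 -> 'aaa'
Non-empty runs found: ['a', 'aaa']
Count: 2

2


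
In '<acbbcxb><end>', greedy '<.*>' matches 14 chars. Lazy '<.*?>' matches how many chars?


Greedy '<.*>' tries to match as MUCH as possible.
Lazy '<.*?>' tries to match as LITTLE as possible.

String: '<acbbcxb><end>'
Greedy '<.*>' starts at first '<' and extends to the LAST '>': '<acbbcxb><end>' (14 chars)
Lazy '<.*?>' starts at first '<' and stops at the FIRST '>': '<acbbcxb>' (9 chars)

9


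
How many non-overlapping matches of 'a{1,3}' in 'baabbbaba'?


Pattern 'a{1,3}' matches between 1 and 3 consecutive a's (greedy).
String: 'baabbbaba'
Finding runs of a's and applying greedy matching:
  Run at pos 1: 'aa' (length 2)
  Run at pos 6: 'a' (length 1)
  Run at pos 8: 'a' (length 1)
Matches: ['aa', 'a', 'a']
Count: 3

3


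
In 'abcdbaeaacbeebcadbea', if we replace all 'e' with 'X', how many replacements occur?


re.sub('e', 'X', text) replaces every occurrence of 'e' with 'X'.
Text: 'abcdbaeaacbeebcadbea'
Scanning for 'e':
  pos 6: 'e' -> replacement #1
  pos 11: 'e' -> replacement #2
  pos 12: 'e' -> replacement #3
  pos 18: 'e' -> replacement #4
Total replacements: 4

4


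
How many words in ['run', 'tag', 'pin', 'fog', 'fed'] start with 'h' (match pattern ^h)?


Pattern ^h anchors to start of word. Check which words begin with 'h':
  'run' -> no
  'tag' -> no
  'pin' -> no
  'fog' -> no
  'fed' -> no
Matching words: []
Count: 0

0


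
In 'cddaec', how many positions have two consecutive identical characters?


Looking for consecutive identical characters in 'cddaec':
  pos 0-1: 'c' vs 'd' -> different
  pos 1-2: 'd' vs 'd' -> MATCH ('dd')
  pos 2-3: 'd' vs 'a' -> different
  pos 3-4: 'a' vs 'e' -> different
  pos 4-5: 'e' vs 'c' -> different
Consecutive identical pairs: ['dd']
Count: 1

1


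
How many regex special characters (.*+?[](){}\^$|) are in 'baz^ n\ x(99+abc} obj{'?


Regex special characters are: . * + ? [ ] ( ) { } \ ^ $ |
Scanning 'baz^ n\ x(99+abc} obj{':
  pos 3: '^' -> SPECIAL
  pos 6: '\' -> SPECIAL
  pos 9: '(' -> SPECIAL
  pos 12: '+' -> SPECIAL
  pos 16: '}' -> SPECIAL
  pos 21: '{' -> SPECIAL
Special chars found: ['^', '\\', '(', '+', '}', '{']
Total: 6

6


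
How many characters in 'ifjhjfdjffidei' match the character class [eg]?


Character class [eg] matches any of: {e, g}
Scanning string 'ifjhjfdjffidei' character by character:
  pos 0: 'i' -> no
  pos 1: 'f' -> no
  pos 2: 'j' -> no
  pos 3: 'h' -> no
  pos 4: 'j' -> no
  pos 5: 'f' -> no
  pos 6: 'd' -> no
  pos 7: 'j' -> no
  pos 8: 'f' -> no
  pos 9: 'f' -> no
  pos 10: 'i' -> no
  pos 11: 'd' -> no
  pos 12: 'e' -> MATCH
  pos 13: 'i' -> no
Total matches: 1

1


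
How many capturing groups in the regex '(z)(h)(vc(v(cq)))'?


To count capturing groups, count each '(' that starts a group.
Pattern: '(z)(h)(vc(v(cq)))'
Walking through the pattern:
  Position 0: '(' -> group #1
  Position 3: '(' -> group #2
  Position 6: '(' -> group #3
  Position 9: '(' -> group #4
  Position 11: '(' -> group #5
Total capturing groups: 5

5


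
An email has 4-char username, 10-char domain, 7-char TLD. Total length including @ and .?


An email address has format: username@domain.tld
Username length: 4
'@' character: 1
Domain length: 10
'.' character: 1
TLD length: 7
Total = 4 + 1 + 10 + 1 + 7 = 23

23


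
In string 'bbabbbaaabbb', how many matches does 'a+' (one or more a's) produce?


Pattern 'a+' matches one or more consecutive a's.
String: 'bbabbbaaabbb'
Scanning for runs of a:
  Match 1: 'a' (length 1)
  Match 2: 'aaa' (length 3)
Total matches: 2

2


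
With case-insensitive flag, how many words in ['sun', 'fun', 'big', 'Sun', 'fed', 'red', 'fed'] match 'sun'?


Case-insensitive matching: compare each word's lowercase form to 'sun'.
  'sun' -> lower='sun' -> MATCH
  'fun' -> lower='fun' -> no
  'big' -> lower='big' -> no
  'Sun' -> lower='sun' -> MATCH
  'fed' -> lower='fed' -> no
  'red' -> lower='red' -> no
  'fed' -> lower='fed' -> no
Matches: ['sun', 'Sun']
Count: 2

2


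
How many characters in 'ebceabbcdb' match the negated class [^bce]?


Negated class [^bce] matches any char NOT in {b, c, e}
Scanning 'ebceabbcdb':
  pos 0: 'e' -> no (excluded)
  pos 1: 'b' -> no (excluded)
  pos 2: 'c' -> no (excluded)
  pos 3: 'e' -> no (excluded)
  pos 4: 'a' -> MATCH
  pos 5: 'b' -> no (excluded)
  pos 6: 'b' -> no (excluded)
  pos 7: 'c' -> no (excluded)
  pos 8: 'd' -> MATCH
  pos 9: 'b' -> no (excluded)
Total matches: 2

2


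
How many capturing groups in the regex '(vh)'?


To count capturing groups, count each '(' that starts a group.
Pattern: '(vh)'
Walking through the pattern:
  Position 0: '(' -> group #1
Total capturing groups: 1

1


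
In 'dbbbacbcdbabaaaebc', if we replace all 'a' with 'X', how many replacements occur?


re.sub('a', 'X', text) replaces every occurrence of 'a' with 'X'.
Text: 'dbbbacbcdbabaaaebc'
Scanning for 'a':
  pos 4: 'a' -> replacement #1
  pos 10: 'a' -> replacement #2
  pos 12: 'a' -> replacement #3
  pos 13: 'a' -> replacement #4
  pos 14: 'a' -> replacement #5
Total replacements: 5

5


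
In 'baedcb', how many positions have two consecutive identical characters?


Looking for consecutive identical characters in 'baedcb':
  pos 0-1: 'b' vs 'a' -> different
  pos 1-2: 'a' vs 'e' -> different
  pos 2-3: 'e' vs 'd' -> different
  pos 3-4: 'd' vs 'c' -> different
  pos 4-5: 'c' vs 'b' -> different
Consecutive identical pairs: []
Count: 0

0


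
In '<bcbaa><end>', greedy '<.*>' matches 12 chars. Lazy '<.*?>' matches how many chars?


Greedy '<.*>' tries to match as MUCH as possible.
Lazy '<.*?>' tries to match as LITTLE as possible.

String: '<bcbaa><end>'
Greedy '<.*>' starts at first '<' and extends to the LAST '>': '<bcbaa><end>' (12 chars)
Lazy '<.*?>' starts at first '<' and stops at the FIRST '>': '<bcbaa>' (7 chars)

7


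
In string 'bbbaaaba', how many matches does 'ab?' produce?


Pattern 'ab?' matches 'a' optionally followed by 'b'.
String: 'bbbaaaba'
Scanning left to right for 'a' then checking next char:
  Match 1: 'a' (a not followed by b)
  Match 2: 'a' (a not followed by b)
  Match 3: 'ab' (a followed by b)
  Match 4: 'a' (a not followed by b)
Total matches: 4

4


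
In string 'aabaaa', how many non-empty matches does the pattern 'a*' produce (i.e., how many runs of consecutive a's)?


Pattern 'a*' matches zero or more a's. We want non-empty runs of consecutive a's.
String: 'aabaaa'
Walking through the string to find runs of a's:
  Run 1: positions 0-1 -> 'aa'
  Run 2: positions 3-5 -> 'aaa'
Non-empty runs found: ['aa', 'aaa']
Count: 2

2


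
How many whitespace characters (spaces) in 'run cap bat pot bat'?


\s matches whitespace characters (spaces, tabs, etc.).
Text: 'run cap bat pot bat'
This text has 5 words separated by spaces.
Number of spaces = number of words - 1 = 5 - 1 = 4

4


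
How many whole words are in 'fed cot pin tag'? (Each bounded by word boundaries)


Word boundaries (\b) mark the start/end of each word.
Text: 'fed cot pin tag'
Splitting by whitespace:
  Word 1: 'fed'
  Word 2: 'cot'
  Word 3: 'pin'
  Word 4: 'tag'
Total whole words: 4

4


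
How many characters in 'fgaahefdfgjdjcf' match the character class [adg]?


Character class [adg] matches any of: {a, d, g}
Scanning string 'fgaahefdfgjdjcf' character by character:
  pos 0: 'f' -> no
  pos 1: 'g' -> MATCH
  pos 2: 'a' -> MATCH
  pos 3: 'a' -> MATCH
  pos 4: 'h' -> no
  pos 5: 'e' -> no
  pos 6: 'f' -> no
  pos 7: 'd' -> MATCH
  pos 8: 'f' -> no
  pos 9: 'g' -> MATCH
  pos 10: 'j' -> no
  pos 11: 'd' -> MATCH
  pos 12: 'j' -> no
  pos 13: 'c' -> no
  pos 14: 'f' -> no
Total matches: 6

6
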